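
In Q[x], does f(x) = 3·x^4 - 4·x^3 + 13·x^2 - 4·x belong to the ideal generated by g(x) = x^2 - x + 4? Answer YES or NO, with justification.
In Q[x] the ideal (g) consists of all multiples of g, so f ∈ (g) iff g | f, i.e. iff the remainder of f on division by g is 0. Divide f by g (g is monic, so eliminate the leading term of the running remainder at each step):
  leading term 3·x^4: subtract (3·x^2)·g(x) = 3·x^4 - 3·x^3 + 12·x^2, leaving -x^3 + x^2 - 4·x
  leading term -x^3: subtract (-x)·g(x) = -x^3 + x^2 - 4·x, leaving 0
The remainder is 0, so f(x) = g(x) · h(x) with h(x) = 3·x^2 - x. Hence g | f, i.e. f ∈ (g).

Final answer: YES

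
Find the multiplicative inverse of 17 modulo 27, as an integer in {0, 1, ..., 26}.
17^(−1) ≡ 8 (mod 27)

Apply the extended Euclidean algorithm to (27, 17), tracking rows (r, s, t) with s·27 + t·17 = r. Each division r_prev = q·r_cur + r_new produces the new row as (previous row) − q·(current row):
  row A: (27, 1, 0)   [1·27 + 0·17 = 27]
  row B: (17, 0, 1)   [0·27 + 1·17 = 17]
  27 = 1·17 + 10   → row C = row A − 1·row B = (10, 1, −1)   [check: 1·27 − 1·17 = 10]
  17 = 1·10 + 7   → row D = row B − 1·row C = (7, −1, 2)   [check: −1·27 + 2·17 = 7]
  10 = 1·7 + 3   → row E = row C − 1·row D = (3, 2, −3)   [check: 2·27 − 3·17 = 3]
  7 = 2·3 + 1   → row F = row D − 2·row E = (1, −5, 8)   [check: −5·27 + 8·17 = 1]
  3 = 3·1 + 0   → remainder 0, stop. gcd = 1 (last nonzero row F).
The gcd is 1, so 17 is invertible mod 27. The last nonzero row gives −5·27 + 8·17 = 1, so t = 8. So 17^(−1) ≡ 8 (mod 27). Verify: 17 · 8 = 136 ≡ 1 (mod 27). ✓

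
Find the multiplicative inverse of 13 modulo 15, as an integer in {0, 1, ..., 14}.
13^(−1) ≡ 7 (mod 15)

Apply the extended Euclidean algorithm to (15, 13), tracking rows (r, s, t) with s·15 + t·13 = r. Each division r_prev = q·r_cur + r_new produces the new row as (previous row) − q·(current row):
  row A: (15, 1, 0)   [1·15 + 0·13 = 15]
  row B: (13, 0, 1)   [0·15 + 1·13 = 13]
  15 = 1·13 + 2   → row C = row A − 1·row B = (2, 1, −1)   [check: 1·15 − 1·13 = 2]
  13 = 6·2 + 1   → row D = row B − 6·row C = (1, −6, 7)   [check: −6·15 + 7·13 = 1]
  2 = 2·1 + 0   → remainder 0, stop. gcd = 1 (last nonzero row D).
The gcd is 1, so 13 is invertible mod 15. The last nonzero row gives −6·15 + 7·13 = 1, so t = 7. So 13^(−1) ≡ 7 (mod 15). Verify: 13 · 7 = 91 ≡ 1 (mod 15). ✓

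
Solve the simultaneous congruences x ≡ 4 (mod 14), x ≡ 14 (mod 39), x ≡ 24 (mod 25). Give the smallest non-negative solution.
x ≡ 7424 (mod 13650); the representative in [0, 13650) is 7424

The moduli 14, 39, 25 are pairwise coprime, so by the CRT there is a unique solution mod 14·39·25 = 13650.
Solve by successive substitution. Start with x ≡ 4 (mod 14).
  Combine with x ≡ 14 (mod 39): write x = 4 + 14·t and require 4 + 14·t ≡ 14 (mod 39), i.e. 14·t ≡ 14 − 4 ≡ 10 (mod 39). Since 14^(−1) ≡ 14 (mod 39), t ≡ 14·10 ≡ 23 (mod 39). So x ≡ 4 + 14·23 = 326 (mod 546).
  Combine with x ≡ 24 (mod 25): write x = 326 + 546·t and require 326 + 546·t ≡ 24 (mod 25), i.e. 546·t ≡ 24 − 326 ≡ 23 (mod 25). Since 546^(−1) ≡ 6 (mod 25) (546 ≡ 21 (mod 25)), t ≡ 6·23 ≡ 13 (mod 25). So x ≡ 326 + 546·13 = 7424 (mod 13650).
Unique solution in [0, 13650): x = 7424.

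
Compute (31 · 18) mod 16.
Reduce the factors first: 31 ≡ 15, 18 ≡ 2 (mod 16), so 31 · 18 ≡ 15 · 2 (mod 16). 15 · 2 = 30. Dividing by 16: 30 = 1·16 + 14. So (31 · 18) mod 16 = 14.

Final answer: 14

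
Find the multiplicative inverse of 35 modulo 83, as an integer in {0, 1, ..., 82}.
Apply the extended Euclidean algorithm to (83, 35), tracking rows (r, s, t) with s·83 + t·35 = r. Each division r_prev = q·r_cur + r_new produces the new row as (previous row) − q·(current row):
  row A: (83, 1, 0)   [1·83 + 0·35 = 83]
  row B: (35, 0, 1)   [0·83 + 1·35 = 35]
  83 = 2·35 + 13   → row C = row A − 2·row B = (13, 1, −2)   [check: 1·83 − 2·35 = 13]
  35 = 2·13 + 9   → row D = row B − 2·row C = (9, −2, 5)   [check: −2·83 + 5·35 = 9]
  13 = 1·9 + 4   → row E = row C − 1·row D = (4, 3, −7)   [check: 3·83 − 7·35 = 4]
  9 = 2·4 + 1   → row F = row D − 2·row E = (1, −8, 19)   [check: −8·83 + 19·35 = 1]
  4 = 4·1 + 0   → remainder 0, stop. gcd = 1 (last nonzero row F).
The gcd is 1, so 35 is invertible mod 83. The last nonzero row gives −8·83 + 19·35 = 1, so t = 19. So 35^(−1) ≡ 19 (mod 83). Verify: 35 · 19 = 665 ≡ 1 (mod 83). ✓

Final answer: 35^(−1) ≡ 19 (mod 83)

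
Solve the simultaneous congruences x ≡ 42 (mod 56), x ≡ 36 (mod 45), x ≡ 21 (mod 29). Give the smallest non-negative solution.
x ≡ 51786 (mod 73080); the representative in [0, 73080) is 51786

The moduli 56, 45, 29 are pairwise coprime, so by the CRT there is a unique solution mod 56·45·29 = 73080.
Solve by successive substitution. Start with x ≡ 42 (mod 56).
  Combine with x ≡ 36 (mod 45): write x = 42 + 56·t and require 42 + 56·t ≡ 36 (mod 45), i.e. 56·t ≡ 36 − 42 ≡ 39 (mod 45). Since 56^(−1) ≡ 41 (mod 45) (56 ≡ 11 (mod 45)), t ≡ 41·39 ≡ 24 (mod 45). So x ≡ 42 + 56·24 = 1386 (mod 2520).
  Combine with x ≡ 21 (mod 29): write x = 1386 + 2520·t and require 1386 + 2520·t ≡ 21 (mod 29), i.e. 2520·t ≡ 21 − 1386 ≡ 27 (mod 29). Since 2520^(−1) ≡ 19 (mod 29) (2520 ≡ 26 (mod 29)), t ≡ 19·27 ≡ 20 (mod 29). So x ≡ 1386 + 2520·20 = 51786 (mod 73080).
Unique solution in [0, 73080): x = 51786.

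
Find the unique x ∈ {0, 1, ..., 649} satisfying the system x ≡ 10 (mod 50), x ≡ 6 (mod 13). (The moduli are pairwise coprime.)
The moduli 50, 13 are pairwise coprime, so by the CRT there is a unique solution mod 50·13 = 650.
Solve by successive substitution. Start with x ≡ 10 (mod 50).
  Combine with x ≡ 6 (mod 13): write x = 10 + 50·t and require 10 + 50·t ≡ 6 (mod 13), i.e. 50·t ≡ 6 − 10 ≡ 9 (mod 13). Since 50^(−1) ≡ 6 (mod 13) (50 ≡ 11 (mod 13)), t ≡ 6·9 ≡ 2 (mod 13). So x ≡ 10 + 50·2 = 110 (mod 650).
Unique solution in [0, 650): x = 110.

Final answer: x ≡ 110 (mod 650); the representative in [0, 650) is 110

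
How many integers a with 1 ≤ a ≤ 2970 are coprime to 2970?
The number of a ∈ {1, ..., 2970} with gcd(a, 2970) = 1 is by definition Euler's totient φ(2970). φ is multiplicative, with φ(p^e) = p^e − p^(e−1). Factorise 2970 = 2 · 3^3 · 5 · 11. Then
  φ(2970) = (2 − 1) · (3^3 − 3^2) · (5 − 1) · (11 − 1) = 1 · 18 · 4 · 10 = 720.
So there are 720 such integers.

Final answer: 720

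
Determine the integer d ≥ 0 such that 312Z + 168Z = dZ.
(312, 168) = (24); d = 24

In the PID Z, (a, b) is generated by gcd(a, b). Compute gcd(312, 168) with the extended Euclidean algorithm, tracking rows (r, s, t) with s·312 + t·168 = r:
  row A: (312, 1, 0)   [1·312 + 0·168 = 312]
  row B: (168, 0, 1)   [0·312 + 1·168 = 168]
  312 = 1·168 + 144   → row C = row A − 1·row B = (144, 1, −1)   [check: 1·312 − 1·168 = 144]
  168 = 1·144 + 24   → row D = row B − 1·row C = (24, −1, 2)   [check: −1·312 + 2·168 = 24]
  144 = 6·24 + 0   → remainder 0, stop. gcd = 24 (last nonzero row D).
So gcd(312, 168) = 24, with Bézout identity −1·312 + 2·168 = 24. Containment (⊇): the Bézout identity exhibits 24 as an element of (312, 168), giving (24) ⊆ (312, 168). Containment (⊆): since 24 | 312 and 24 | 168 (312 = 24·13, 168 = 24·7), every Z-linear combination of 312 and 168 is divisible by 24, so (312, 168) ⊆ (24). Therefore (312, 168) = (24), d = 24.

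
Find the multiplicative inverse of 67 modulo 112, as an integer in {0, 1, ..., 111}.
67^(−1) ≡ 107 (mod 112)

Apply the extended Euclidean algorithm to (112, 67), tracking rows (r, s, t) with s·112 + t·67 = r. Each division r_prev = q·r_cur + r_new produces the new row as (previous row) − q·(current row):
  row A: (112, 1, 0)   [1·112 + 0·67 = 112]
  row B: (67, 0, 1)   [0·112 + 1·67 = 67]
  112 = 1·67 + 45   → row C = row A − 1·row B = (45, 1, −1)   [check: 1·112 − 1·67 = 45]
  67 = 1·45 + 22   → row D = row B − 1·row C = (22, −1, 2)   [check: −1·112 + 2·67 = 22]
  45 = 2·22 + 1   → row E = row C − 2·row D = (1, 3, −5)   [check: 3·112 − 5·67 = 1]
  22 = 22·1 + 0   → remainder 0, stop. gcd = 1 (last nonzero row E).
The gcd is 1, so 67 is invertible mod 112. The last nonzero row gives 3·112 − 5·67 = 1, so t = −5. So 67^(−1) ≡ −5 ≡ 107 (mod 112). Verify: 67 · 107 = 7169 ≡ 1 (mod 112). ✓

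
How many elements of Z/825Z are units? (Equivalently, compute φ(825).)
Z/825Z has φ(825) = 400 units

An element a ∈ Z/825Z is a unit iff gcd(a, 825) = 1, so the number of units is φ(825). φ is multiplicative, with φ(p^e) = p^e − p^(e−1). Factorise 825 = 3 · 5^2 · 11. Then
  φ(825) = (3 − 1) · (5^2 − 5^1) · (11 − 1) = 2 · 20 · 10 = 400.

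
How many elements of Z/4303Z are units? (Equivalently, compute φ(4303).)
Z/4303Z has φ(4303) = 3960 units

An element a ∈ Z/4303Z is a unit iff gcd(a, 4303) = 1, so the number of units is φ(4303). φ is multiplicative, with φ(p^e) = p^e − p^(e−1). Factorise 4303 = 13 · 331. Then
  φ(4303) = (13 − 1) · (331 − 1) = 12 · 330 = 3960.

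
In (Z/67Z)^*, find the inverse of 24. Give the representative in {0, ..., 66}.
24^(−1) ≡ 14 (mod 67)

Apply the extended Euclidean algorithm to (67, 24), tracking rows (r, s, t) with s·67 + t·24 = r. Each division r_prev = q·r_cur + r_new produces the new row as (previous row) − q·(current row):
  row A: (67, 1, 0)   [1·67 + 0·24 = 67]
  row B: (24, 0, 1)   [0·67 + 1·24 = 24]
  67 = 2·24 + 19   → row C = row A − 2·row B = (19, 1, −2)   [check: 1·67 − 2·24 = 19]
  24 = 1·19 + 5   → row D = row B − 1·row C = (5, −1, 3)   [check: −1·67 + 3·24 = 5]
  19 = 3·5 + 4   → row E = row C − 3·row D = (4, 4, −11)   [check: 4·67 − 11·24 = 4]
  5 = 1·4 + 1   → row F = row D − 1·row E = (1, −5, 14)   [check: −5·67 + 14·24 = 1]
  4 = 4·1 + 0   → remainder 0, stop. gcd = 1 (last nonzero row F).
The gcd is 1, so 24 is invertible mod 67. The last nonzero row gives −5·67 + 14·24 = 1, so t = 14. So 24^(−1) ≡ 14 (mod 67). Verify: 24 · 14 = 336 ≡ 1 (mod 67). ✓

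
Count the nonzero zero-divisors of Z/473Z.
Z/473Z has 52 nonzero zero-divisors

In Z/473Z each nonzero element is either a unit (gcd with 473 is 1) or a zero-divisor (gcd > 1). The number of units is φ(473): factorise 473 = 11 · 43, so φ(473) = (11 − 1) · (43 − 1) = 10 · 42 = 420. The nonzero elements number 473 − 1 = 472. Hence the nonzero zero-divisors number 472 − 420 = 52.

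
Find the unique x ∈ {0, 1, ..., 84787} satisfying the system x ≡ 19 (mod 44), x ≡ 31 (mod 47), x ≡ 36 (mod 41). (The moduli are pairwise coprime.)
The moduli 44, 47, 41 are pairwise coprime, so by the CRT there is a unique solution mod 44·47·41 = 84788.
Solve by successive substitution. Start with x ≡ 19 (mod 44).
  Combine with x ≡ 31 (mod 47): write x = 19 + 44·t and require 19 + 44·t ≡ 31 (mod 47), i.e. 44·t ≡ 31 − 19 ≡ 12 (mod 47). Since 44^(−1) ≡ 31 (mod 47), t ≡ 31·12 ≡ 43 (mod 47). So x ≡ 19 + 44·43 = 1911 (mod 2068).
  Combine with x ≡ 36 (mod 41): write x = 1911 + 2068·t and require 1911 + 2068·t ≡ 36 (mod 41), i.e. 2068·t ≡ 36 − 1911 ≡ 11 (mod 41). Since 2068^(−1) ≡ 16 (mod 41) (2068 ≡ 18 (mod 41)), t ≡ 16·11 ≡ 12 (mod 41). So x ≡ 1911 + 2068·12 = 26727 (mod 84788).
Unique solution in [0, 84788): x = 26727.

Final answer: x ≡ 26727 (mod 84788); the representative in [0, 84788) is 26727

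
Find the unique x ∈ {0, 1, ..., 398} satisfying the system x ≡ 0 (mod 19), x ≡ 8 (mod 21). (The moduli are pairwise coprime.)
x ≡ 323 (mod 399); the representative in [0, 399) is 323

The moduli 19, 21 are pairwise coprime, so by the CRT there is a unique solution mod 19·21 = 399.
Solve by successive substitution. Start with x ≡ 0 (mod 19).
  Combine with x ≡ 8 (mod 21): write x = 19·t and require 19·t ≡ 8 (mod 21). Since 19^(−1) ≡ 10 (mod 21), t ≡ 10·8 ≡ 17 (mod 21). So x ≡ 19·17 = 323 (mod 399).
Unique solution in [0, 399): x = 323.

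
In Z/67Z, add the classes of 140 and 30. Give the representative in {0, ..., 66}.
Reduce the summands first: 140 ≡ 6 (mod 67), so 140 + 30 ≡ 6 + 30 (mod 67). 6 + 30 = 36; 36 = 0·67 + 36, so (140 + 30) mod 67 = 36.

Final answer: 36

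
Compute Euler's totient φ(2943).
φ(2943) = 1944

φ is multiplicative, with φ(p^e) = p^e − p^(e−1). Factorise 2943 = 3^3 · 109. Then
  φ(2943) = (3^3 − 3^2) · (109 − 1) = 18 · 108 = 1944.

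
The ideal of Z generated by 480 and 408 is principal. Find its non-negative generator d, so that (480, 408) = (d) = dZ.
(480, 408) = (24); d = 24

In the PID Z, (a, b) is generated by gcd(a, b). Compute gcd(480, 408) with the extended Euclidean algorithm, tracking rows (r, s, t) with s·480 + t·408 = r:
  row A: (480, 1, 0)   [1·480 + 0·408 = 480]
  row B: (408, 0, 1)   [0·480 + 1·408 = 408]
  480 = 1·408 + 72   → row C = row A − 1·row B = (72, 1, −1)   [check: 1·480 − 1·408 = 72]
  408 = 5·72 + 48   → row D = row B − 5·row C = (48, −5, 6)   [check: −5·480 + 6·408 = 48]
  72 = 1·48 + 24   → row E = row C − 1·row D = (24, 6, −7)   [check: 6·480 − 7·408 = 24]
  48 = 2·24 + 0   → remainder 0, stop. gcd = 24 (last nonzero row E).
So gcd(480, 408) = 24, with Bézout identity 6·480 − 7·408 = 24. Containment (⊇): the Bézout identity exhibits 24 as an element of (480, 408), giving (24) ⊆ (480, 408). Containment (⊆): since 24 | 480 and 24 | 408 (480 = 24·20, 408 = 24·17), every Z-linear combination of 480 and 408 is divisible by 24, so (480, 408) ⊆ (24). Therefore (480, 408) = (24), d = 24.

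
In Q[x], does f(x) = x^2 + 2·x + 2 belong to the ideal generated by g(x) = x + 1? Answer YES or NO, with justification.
In Q[x] the ideal (g) consists of all multiples of g, so f ∈ (g) iff g | f, i.e. iff the remainder of f on division by g is 0. Divide f by g (g is monic, so eliminate the leading term of the running remainder at each step):
  leading term x^2: subtract (x)·g(x) = x^2 + x, leaving x + 2
  leading term x: subtract (1)·g(x) = x + 1, leaving 1
The remainder r(x) = 1 ≠ 0 (and deg r < deg g), so g ∤ f, i.e. f ∉ (g).

Final answer: NO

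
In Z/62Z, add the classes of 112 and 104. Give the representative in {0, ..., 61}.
30

Reduce the summands first: 112 ≡ 50, 104 ≡ 42 (mod 62), so 112 + 104 ≡ 50 + 42 (mod 62). 50 + 42 = 92; 92 = 1·62 + 30, so (112 + 104) mod 62 = 30.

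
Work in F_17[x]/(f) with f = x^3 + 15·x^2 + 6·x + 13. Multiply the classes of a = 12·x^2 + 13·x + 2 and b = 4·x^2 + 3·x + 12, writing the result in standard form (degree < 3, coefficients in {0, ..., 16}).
a · b ≡ 16·x^2 + 15·x + 12 (mod f(x))

Multiply as integer polynomials: a · b = 48·x^4 + 88·x^3 + 191·x^2 + 162·x + 24. Reducing coefficients mod 17: a · b ≡ 14·x^4 + 3·x^3 + 4·x^2 + 9·x + 7. Now divide by f(x) = x^3 + 15·x^2 + 6·x + 13 in F_17[x], eliminating the leading term at each step:
  leading term 14·x^4: subtract (14·x)·f(x) = 14·x^4 + 6·x^3 + 16·x^2 + 12·x, leaving 14·x^3 + 5·x^2 + 14·x + 7 (coefficients mod 17)
  leading term 14·x^3: subtract (14)·f(x) = 14·x^3 + 6·x^2 + 16·x + 12, leaving 16·x^2 + 15·x + 12 (coefficients mod 17)
The degree is now < 3, so this is the remainder. Hence a · b ≡ 16·x^2 + 15·x + 12 in F_17[x]/(f).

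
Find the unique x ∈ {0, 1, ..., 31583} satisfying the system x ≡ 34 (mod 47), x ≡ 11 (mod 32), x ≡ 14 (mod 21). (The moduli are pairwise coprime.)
The moduli 47, 32, 21 are pairwise coprime, so by the CRT there is a unique solution mod 47·32·21 = 31584.
Solve by successive substitution. Start with x ≡ 34 (mod 47).
  Combine with x ≡ 11 (mod 32): write x = 34 + 47·t and require 34 + 47·t ≡ 11 (mod 32), i.e. 47·t ≡ 11 − 34 ≡ 9 (mod 32). Since 47^(−1) ≡ 15 (mod 32) (47 ≡ 15 (mod 32)), t ≡ 15·9 ≡ 7 (mod 32). So x ≡ 34 + 47·7 = 363 (mod 1504).
  Combine with x ≡ 14 (mod 21): write x = 363 + 1504·t and require 363 + 1504·t ≡ 14 (mod 21), i.e. 1504·t ≡ 14 − 363 ≡ 8 (mod 21). Since 1504^(−1) ≡ 13 (mod 21) (1504 ≡ 13 (mod 21)), t ≡ 13·8 ≡ 20 (mod 21). So x ≡ 363 + 1504·20 = 30443 (mod 31584).
Unique solution in [0, 31584): x = 30443.

Final answer: x ≡ 30443 (mod 31584); the representative in [0, 31584) is 30443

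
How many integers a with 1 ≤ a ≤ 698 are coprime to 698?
348

The number of a ∈ {1, ..., 698} with gcd(a, 698) = 1 is by definition Euler's totient φ(698). φ is multiplicative, with φ(p^e) = p^e − p^(e−1). Factorise 698 = 2 · 349. Then
  φ(698) = (2 − 1) · (349 − 1) = 1 · 348 = 348.
So there are 348 such integers.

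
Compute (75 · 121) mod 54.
3

Reduce the factors first: 75 ≡ 21, 121 ≡ 13 (mod 54), so 75 · 121 ≡ 21 · 13 (mod 54). 21 · 13 = 273. Dividing by 54: 273 = 5·54 + 3. So (75 · 121) mod 54 = 3.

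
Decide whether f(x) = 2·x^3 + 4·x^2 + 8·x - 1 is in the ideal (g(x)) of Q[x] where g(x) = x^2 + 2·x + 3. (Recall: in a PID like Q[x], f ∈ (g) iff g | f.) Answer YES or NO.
NO

In Q[x] the ideal (g) consists of all multiples of g, so f ∈ (g) iff g | f, i.e. iff the remainder of f on division by g is 0. Divide f by g (g is monic, so eliminate the leading term of the running remainder at each step):
  leading term 2·x^3: subtract (2·x)·g(x) = 2·x^3 + 4·x^2 + 6·x, leaving 2·x - 1
The remainder r(x) = 2·x - 1 ≠ 0 (and deg r < deg g), so g ∤ f, i.e. f ∉ (g).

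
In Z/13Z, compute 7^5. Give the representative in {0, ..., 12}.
Use repeated squaring. Binary(5) = 101. Walk through the bits of the exponent 5 left-to-right: at each bit after the leading one, square the running value, then multiply by 7 if the bit is 1 (always reducing mod 13):
  bit 1 = 1 (leading): start with 7.
  bit 2 = 0: square 7^2 = 49 ≡ 10 (mod 13).
  bit 3 = 1: square 10^2 = 100 ≡ 9; bit is 1, so multiply 9·7 = 63 ≡ 11 (mod 13).
Final value: 7^5 ≡ 11 (mod 13).

Final answer: 11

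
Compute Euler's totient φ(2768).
φ is multiplicative, with φ(p^e) = p^e − p^(e−1). Factorise 2768 = 2^4 · 173. Then
  φ(2768) = (2^4 − 2^3) · (173 − 1) = 8 · 172 = 1376.

Final answer: φ(2768) = 1376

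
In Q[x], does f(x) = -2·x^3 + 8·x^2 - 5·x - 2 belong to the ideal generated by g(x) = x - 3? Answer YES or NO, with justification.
NO

In Q[x] the ideal (g) consists of all multiples of g, so f ∈ (g) iff g | f, i.e. iff the remainder of f on division by g is 0. Divide f by g (g is monic, so eliminate the leading term of the running remainder at each step):
  leading term -2·x^3: subtract (-2·x^2)·g(x) = -2·x^3 + 6·x^2, leaving 2·x^2 - 5·x - 2
  leading term 2·x^2: subtract (2·x)·g(x) = 2·x^2 - 6·x, leaving x - 2
  leading term x: subtract (1)·g(x) = x - 3, leaving 1
The remainder r(x) = 1 ≠ 0 (and deg r < deg g), so g ∤ f, i.e. f ∉ (g).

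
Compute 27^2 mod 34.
15

Use repeated squaring. Binary(2) = 10. Walk through the bits of the exponent 2 left-to-right: at each bit after the leading one, square the running value, then multiply by 27 if the bit is 1 (always reducing mod 34):
  bit 1 = 1 (leading): start with 27.
  bit 2 = 0: square 27^2 = 729 ≡ 15 (mod 34).
Final value: 27^2 ≡ 15 (mod 34).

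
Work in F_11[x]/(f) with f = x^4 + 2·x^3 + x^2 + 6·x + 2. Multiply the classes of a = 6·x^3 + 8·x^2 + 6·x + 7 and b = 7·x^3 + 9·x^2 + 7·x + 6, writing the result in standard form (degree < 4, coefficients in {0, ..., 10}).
Multiply as integer polynomials: a · b = 42·x^6 + 110·x^5 + 156·x^4 + 195·x^3 + 153·x^2 + 85·x + 42. Reducing coefficients mod 11: a · b ≡ 9·x^6 + 2·x^4 + 8·x^3 + 10·x^2 + 8·x + 9. Now divide by f(x) = x^4 + 2·x^3 + x^2 + 6·x + 2 in F_11[x], eliminating the leading term at each step:
  leading term 9·x^6: subtract (9·x^2)·f(x) = 9·x^6 + 7·x^5 + 9·x^4 + 10·x^3 + 7·x^2, leaving 4·x^5 + 4·x^4 + 9·x^3 + 3·x^2 + 8·x + 9 (coefficients mod 11)
  leading term 4·x^5: subtract (4·x)·f(x) = 4·x^5 + 8·x^4 + 4·x^3 + 2·x^2 + 8·x, leaving 7·x^4 + 5·x^3 + x^2 + 9 (coefficients mod 11)
  leading term 7·x^4: subtract (7)·f(x) = 7·x^4 + 3·x^3 + 7·x^2 + 9·x + 3, leaving 2·x^3 + 5·x^2 + 2·x + 6 (coefficients mod 11)
The degree is now < 4, so this is the remainder. Hence a · b ≡ 2·x^3 + 5·x^2 + 2·x + 6 in F_11[x]/(f).

Final answer: a · b ≡ 2·x^3 + 5·x^2 + 2·x + 6 (mod f(x))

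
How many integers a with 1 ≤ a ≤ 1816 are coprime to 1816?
904

The number of a ∈ {1, ..., 1816} with gcd(a, 1816) = 1 is by definition Euler's totient φ(1816). φ is multiplicative, with φ(p^e) = p^e − p^(e−1). Factorise 1816 = 2^3 · 227. Then
  φ(1816) = (2^3 − 2^2) · (227 − 1) = 4 · 226 = 904.
So there are 904 such integers.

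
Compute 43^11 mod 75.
7

Use repeated squaring. Binary(11) = 1011. Walk through the bits of the exponent 11 left-to-right: at each bit after the leading one, square the running value, then multiply by 43 if the bit is 1 (always reducing mod 75):
  bit 1 = 1 (leading): start with 43.
  bit 2 = 0: square 43^2 = 1849 ≡ 49 (mod 75).
  bit 3 = 1: square 49^2 = 2401 ≡ 1; bit is 1, so multiply 1·43 = 43 (mod 75).
  bit 4 = 1: square 43^2 = 1849 ≡ 49; bit is 1, so multiply 49·43 = 2107 ≡ 7 (mod 75).
Final value: 43^11 ≡ 7 (mod 75).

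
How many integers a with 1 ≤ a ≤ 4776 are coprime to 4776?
1584

The number of a ∈ {1, ..., 4776} with gcd(a, 4776) = 1 is by definition Euler's totient φ(4776). φ is multiplicative, with φ(p^e) = p^e − p^(e−1). Factorise 4776 = 2^3 · 3 · 199. Then
  φ(4776) = (2^3 − 2^2) · (3 − 1) · (199 − 1) = 4 · 2 · 198 = 1584.
So there are 1584 such integers.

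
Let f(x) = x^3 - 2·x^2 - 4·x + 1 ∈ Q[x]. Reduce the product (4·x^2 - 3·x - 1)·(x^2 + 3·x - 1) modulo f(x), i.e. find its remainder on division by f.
First multiply in Q[x] without reducing: a · b = 4·x^4 + 9·x^3 - 14·x^2 + 1. Now divide by f(x) = x^3 - 2·x^2 - 4·x + 1, eliminating the leading term at each step:
  leading term 4·x^4: subtract (4·x)·f(x) = 4·x^4 - 8·x^3 - 16·x^2 + 4·x, leaving 17·x^3 + 2·x^2 - 4·x + 1
  leading term 17·x^3: subtract (17)·f(x) = 17·x^3 - 34·x^2 - 68·x + 17, leaving 36·x^2 + 64·x - 16
The degree is now < 3, so this is the remainder. Hence a · b ≡ 36·x^2 + 64·x - 16 in Q[x]/(f).

Final answer: a · b ≡ 36·x^2 + 64·x - 16 (mod f(x))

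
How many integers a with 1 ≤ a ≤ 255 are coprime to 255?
The number of a ∈ {1, ..., 255} with gcd(a, 255) = 1 is by definition Euler's totient φ(255). φ is multiplicative, with φ(p^e) = p^e − p^(e−1). Factorise 255 = 3 · 5 · 17. Then
  φ(255) = (3 − 1) · (5 − 1) · (17 − 1) = 2 · 4 · 16 = 128.
So there are 128 such integers.

Final answer: 128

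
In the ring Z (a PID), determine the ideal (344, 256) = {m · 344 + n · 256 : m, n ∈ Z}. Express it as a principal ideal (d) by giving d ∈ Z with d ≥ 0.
In the PID Z, (a, b) is generated by gcd(a, b). Compute gcd(344, 256) with the extended Euclidean algorithm, tracking rows (r, s, t) with s·344 + t·256 = r:
  row A: (344, 1, 0)   [1·344 + 0·256 = 344]
  row B: (256, 0, 1)   [0·344 + 1·256 = 256]
  344 = 1·256 + 88   → row C = row A − 1·row B = (88, 1, −1)   [check: 1·344 − 1·256 = 88]
  256 = 2·88 + 80   → row D = row B − 2·row C = (80, −2, 3)   [check: −2·344 + 3·256 = 80]
  88 = 1·80 + 8   → row E = row C − 1·row D = (8, 3, −4)   [check: 3·344 − 4·256 = 8]
  80 = 10·8 + 0   → remainder 0, stop. gcd = 8 (last nonzero row E).
So gcd(344, 256) = 8, with Bézout identity 3·344 − 4·256 = 8. Containment (⊇): the Bézout identity exhibits 8 as an element of (344, 256), giving (8) ⊆ (344, 256). Containment (⊆): since 8 | 344 and 8 | 256 (344 = 8·43, 256 = 8·32), every Z-linear combination of 344 and 256 is divisible by 8, so (344, 256) ⊆ (8). Therefore (344, 256) = (8), d = 8.

Final answer: (344, 256) = (8); d = 8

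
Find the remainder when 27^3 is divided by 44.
15

Use repeated squaring. Binary(3) = 11. Walk through the bits of the exponent 3 left-to-right: at each bit after the leading one, square the running value, then multiply by 27 if the bit is 1 (always reducing mod 44):
  bit 1 = 1 (leading): start with 27.
  bit 2 = 1: square 27^2 = 729 ≡ 25; bit is 1, so multiply 25·27 = 675 ≡ 15 (mod 44).
Final value: 27^3 ≡ 15 (mod 44).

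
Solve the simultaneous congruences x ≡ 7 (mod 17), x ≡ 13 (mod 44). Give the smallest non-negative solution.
x ≡ 585 (mod 748); the representative in [0, 748) is 585

The moduli 17, 44 are pairwise coprime, so by the CRT there is a unique solution mod 17·44 = 748.
Solve by successive substitution. Start with x ≡ 7 (mod 17).
  Combine with x ≡ 13 (mod 44): write x = 7 + 17·t and require 7 + 17·t ≡ 13 (mod 44), i.e. 17·t ≡ 13 − 7 ≡ 6 (mod 44). Since 17^(−1) ≡ 13 (mod 44), t ≡ 13·6 ≡ 34 (mod 44). So x ≡ 7 + 17·34 = 585 (mod 748).
Unique solution in [0, 748): x = 585.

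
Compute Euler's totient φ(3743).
φ is multiplicative, with φ(p^e) = p^e − p^(e−1). Factorise 3743 = 19 · 197. Then
  φ(3743) = (19 − 1) · (197 − 1) = 18 · 196 = 3528.

Final answer: φ(3743) = 3528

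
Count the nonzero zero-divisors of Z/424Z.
In Z/424Z each nonzero element is either a unit (gcd with 424 is 1) or a zero-divisor (gcd > 1). The number of units is φ(424): factorise 424 = 2^3 · 53, so φ(424) = (2^3 − 2^2) · (53 − 1) = 4 · 52 = 208. The nonzero elements number 424 − 1 = 423. Hence the nonzero zero-divisors number 423 − 208 = 215.

Final answer: Z/424Z has 215 nonzero zero-divisors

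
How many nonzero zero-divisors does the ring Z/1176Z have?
Z/1176Z has 839 nonzero zero-divisors

In Z/1176Z each nonzero element is either a unit (gcd with 1176 is 1) or a zero-divisor (gcd > 1). The number of units is φ(1176): factorise 1176 = 2^3 · 3 · 7^2, so φ(1176) = (2^3 − 2^2) · (3 − 1) · (7^2 − 7^1) = 4 · 2 · 42 = 336. The nonzero elements number 1176 − 1 = 1175. Hence the nonzero zero-divisors number 1175 − 336 = 839.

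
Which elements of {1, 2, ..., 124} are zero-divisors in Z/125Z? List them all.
nonzero zero-divisors of Z/125Z = {5, 10, 15, 20, 25, 30, 35, 40, 45, 50, 55, 60, 65, 70, 75, 80, 85, 90, 95, 100, 105, 110, 115, 120}

An element a ∈ Z/125Z (with a ≠ 0) is a zero-divisor iff gcd(a, 125) > 1 (because a is a unit precisely when gcd(a, n) = 1, and in Z/nZ every nonzero, non-unit element is a zero-divisor). Scan a = 1, ..., 124 and keep those with gcd(a, 125) > 1:
  gcd(5, 125) = 5, gcd(10, 125) = 5, gcd(15, 125) = 5, gcd(20, 125) = 5, gcd(25, 125) = 25, gcd(30, 125) = 5, gcd(35, 125) = 5, gcd(40, 125) = 5, gcd(45, 125) = 5, gcd(50, 125) = 25, gcd(55, 125) = 5, gcd(60, 125) = 5, gcd(65, 125) = 5, gcd(70, 125) = 5, gcd(75, 125) = 25, gcd(80, 125) = 5, gcd(85, 125) = 5, gcd(90, 125) = 5, gcd(95, 125) = 5, gcd(100, 125) = 25, gcd(105, 125) = 5, gcd(110, 125) = 5, gcd(115, 125) = 5, gcd(120, 125) = 5.
All other a ∈ {1, ..., 124} have gcd(a, 125) = 1 and are units. So the nonzero zero-divisors are exactly the 24 values of a appearing in this scan.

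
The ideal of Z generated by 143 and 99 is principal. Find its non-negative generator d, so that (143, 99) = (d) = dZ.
(143, 99) = (11); d = 11

In the PID Z, (a, b) is generated by gcd(a, b). Compute gcd(143, 99) with the extended Euclidean algorithm, tracking rows (r, s, t) with s·143 + t·99 = r:
  row A: (143, 1, 0)   [1·143 + 0·99 = 143]
  row B: (99, 0, 1)   [0·143 + 1·99 = 99]
  143 = 1·99 + 44   → row C = row A − 1·row B = (44, 1, −1)   [check: 1·143 − 1·99 = 44]
  99 = 2·44 + 11   → row D = row B − 2·row C = (11, −2, 3)   [check: −2·143 + 3·99 = 11]
  44 = 4·11 + 0   → remainder 0, stop. gcd = 11 (last nonzero row D).
So gcd(143, 99) = 11, with Bézout identity −2·143 + 3·99 = 11. Containment (⊇): the Bézout identity exhibits 11 as an element of (143, 99), giving (11) ⊆ (143, 99). Containment (⊆): since 11 | 143 and 11 | 99 (143 = 11·13, 99 = 11·9), every Z-linear combination of 143 and 99 is divisible by 11, so (143, 99) ⊆ (11). Therefore (143, 99) = (11), d = 11.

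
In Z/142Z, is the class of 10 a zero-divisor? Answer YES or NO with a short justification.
YES

gcd(10, 142) = 2 > 1, so 10 is not a unit in Z/142Z. In Z/nZ every nonzero non-unit is a zero-divisor: explicitly, take b = 142/gcd = 71 ≠ 0 (mod 142); then 10·71 = 710 = 5·142, i.e. 10·71 ≡ 0 (mod 142). So 10 is a zero-divisor.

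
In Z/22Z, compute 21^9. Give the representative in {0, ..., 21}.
Use repeated squaring. Binary(9) = 1001. Walk through the bits of the exponent 9 left-to-right: at each bit after the leading one, square the running value, then multiply by 21 if the bit is 1 (always reducing mod 22):
  bit 1 = 1 (leading): start with 21.
  bit 2 = 0: square 21^2 = 441 ≡ 1 (mod 22).
  bit 3 = 0: square 1^2 = 1 (mod 22).
  bit 4 = 1: square 1^2 = 1; bit is 1, so multiply 1·21 = 21 (mod 22).
Final value: 21^9 ≡ 21 (mod 22).

Final answer: 21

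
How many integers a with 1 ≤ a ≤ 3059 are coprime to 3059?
2376

The number of a ∈ {1, ..., 3059} with gcd(a, 3059) = 1 is by definition Euler's totient φ(3059). φ is multiplicative, with φ(p^e) = p^e − p^(e−1). Factorise 3059 = 7 · 19 · 23. Then
  φ(3059) = (7 − 1) · (19 − 1) · (23 − 1) = 6 · 18 · 22 = 2376.
So there are 2376 such integers.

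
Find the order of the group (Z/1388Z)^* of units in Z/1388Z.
|(Z/1388Z)^*| = 692

(Z/1388Z)^* consists of the classes a with gcd(a, 1388) = 1, so its order is φ(1388). φ is multiplicative, with φ(p^e) = p^e − p^(e−1). Factorise 1388 = 2^2 · 347. Then
  φ(1388) = (2^2 − 2^1) · (347 − 1) = 2 · 346 = 692.
Thus |(Z/1388Z)^*| = 692.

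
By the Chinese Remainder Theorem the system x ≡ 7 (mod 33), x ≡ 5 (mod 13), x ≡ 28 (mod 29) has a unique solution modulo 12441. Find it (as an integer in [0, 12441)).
x ≡ 7597 (mod 12441); the representative in [0, 12441) is 7597

The moduli 33, 13, 29 are pairwise coprime, so by the CRT there is a unique solution mod 33·13·29 = 12441.
Solve by successive substitution. Start with x ≡ 7 (mod 33).
  Combine with x ≡ 5 (mod 13): write x = 7 + 33·t and require 7 + 33·t ≡ 5 (mod 13), i.e. 33·t ≡ 5 − 7 ≡ 11 (mod 13). Since 33^(−1) ≡ 2 (mod 13) (33 ≡ 7 (mod 13)), t ≡ 2·11 ≡ 9 (mod 13). So x ≡ 7 + 33·9 = 304 (mod 429).
  Combine with x ≡ 28 (mod 29): write x = 304 + 429·t and require 304 + 429·t ≡ 28 (mod 29), i.e. 429·t ≡ 28 − 304 ≡ 14 (mod 29). Since 429^(−1) ≡ 24 (mod 29) (429 ≡ 23 (mod 29)), t ≡ 24·14 ≡ 17 (mod 29). So x ≡ 304 + 429·17 = 7597 (mod 12441).
Unique solution in [0, 12441): x = 7597.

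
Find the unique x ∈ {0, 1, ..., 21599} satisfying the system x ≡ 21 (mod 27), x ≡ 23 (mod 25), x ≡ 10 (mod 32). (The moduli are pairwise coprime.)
x ≡ 20298 (mod 21600); the representative in [0, 21600) is 20298

The moduli 27, 25, 32 are pairwise coprime, so by the CRT there is a unique solution mod 27·25·32 = 21600.
Solve by successive substitution. Start with x ≡ 21 (mod 27).
  Combine with x ≡ 23 (mod 25): write x = 21 + 27·t and require 21 + 27·t ≡ 23 (mod 25), i.e. 27·t ≡ 23 − 21 ≡ 2 (mod 25). Since 27^(−1) ≡ 13 (mod 25) (27 ≡ 2 (mod 25)), t ≡ 13·2 ≡ 1 (mod 25). So x ≡ 21 + 27·1 = 48 (mod 675).
  Combine with x ≡ 10 (mod 32): write x = 48 + 675·t and require 48 + 675·t ≡ 10 (mod 32), i.e. 675·t ≡ 10 − 48 ≡ 26 (mod 32). Since 675^(−1) ≡ 11 (mod 32) (675 ≡ 3 (mod 32)), t ≡ 11·26 ≡ 30 (mod 32). So x ≡ 48 + 675·30 = 20298 (mod 21600).
Unique solution in [0, 21600): x = 20298.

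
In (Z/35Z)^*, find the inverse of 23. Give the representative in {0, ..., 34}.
Apply the extended Euclidean algorithm to (35, 23), tracking rows (r, s, t) with s·35 + t·23 = r. Each division r_prev = q·r_cur + r_new produces the new row as (previous row) − q·(current row):
  row A: (35, 1, 0)   [1·35 + 0·23 = 35]
  row B: (23, 0, 1)   [0·35 + 1·23 = 23]
  35 = 1·23 + 12   → row C = row A − 1·row B = (12, 1, −1)   [check: 1·35 − 1·23 = 12]
  23 = 1·12 + 11   → row D = row B − 1·row C = (11, −1, 2)   [check: −1·35 + 2·23 = 11]
  12 = 1·11 + 1   → row E = row C − 1·row D = (1, 2, −3)   [check: 2·35 − 3·23 = 1]
  11 = 11·1 + 0   → remainder 0, stop. gcd = 1 (last nonzero row E).
The gcd is 1, so 23 is invertible mod 35. The last nonzero row gives 2·35 − 3·23 = 1, so t = −3. So 23^(−1) ≡ −3 ≡ 32 (mod 35). Verify: 23 · 32 = 736 ≡ 1 (mod 35). ✓

Final answer: 23^(−1) ≡ 32 (mod 35)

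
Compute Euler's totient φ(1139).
φ is multiplicative, with φ(p^e) = p^e − p^(e−1). Factorise 1139 = 17 · 67. Then
  φ(1139) = (17 − 1) · (67 − 1) = 16 · 66 = 1056.

Final answer: φ(1139) = 1056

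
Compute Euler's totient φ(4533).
φ(4533) = 3020

φ is multiplicative, with φ(p^e) = p^e − p^(e−1). Factorise 4533 = 3 · 1511. Then
  φ(4533) = (3 − 1) · (1511 − 1) = 2 · 1510 = 3020.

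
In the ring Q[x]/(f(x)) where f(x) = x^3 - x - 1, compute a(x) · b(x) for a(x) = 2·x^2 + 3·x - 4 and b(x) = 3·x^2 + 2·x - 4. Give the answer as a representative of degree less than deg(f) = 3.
First multiply in Q[x] without reducing: a · b = 6·x^4 + 13·x^3 - 14·x^2 - 20·x + 16. Now divide by f(x) = x^3 - x - 1, eliminating the leading term at each step:
  leading term 6·x^4: subtract (6·x)·f(x) = 6·x^4 - 6·x^2 - 6·x, leaving 13·x^3 - 8·x^2 - 14·x + 16
  leading term 13·x^3: subtract (13)·f(x) = 13·x^3 - 13·x - 13, leaving -8·x^2 - x + 29
The degree is now < 3, so this is the remainder. Hence a · b ≡ -8·x^2 - x + 29 in Q[x]/(f).

Final answer: a · b ≡ -8·x^2 - x + 29 (mod f(x))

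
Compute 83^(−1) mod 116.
83^(−1) ≡ 7 (mod 116)

Apply the extended Euclidean algorithm to (116, 83), tracking rows (r, s, t) with s·116 + t·83 = r. Each division r_prev = q·r_cur + r_new produces the new row as (previous row) − q·(current row):
  row A: (116, 1, 0)   [1·116 + 0·83 = 116]
  row B: (83, 0, 1)   [0·116 + 1·83 = 83]
  116 = 1·83 + 33   → row C = row A − 1·row B = (33, 1, −1)   [check: 1·116 − 1·83 = 33]
  83 = 2·33 + 17   → row D = row B − 2·row C = (17, −2, 3)   [check: −2·116 + 3·83 = 17]
  33 = 1·17 + 16   → row E = row C − 1·row D = (16, 3, −4)   [check: 3·116 − 4·83 = 16]
  17 = 1·16 + 1   → row F = row D − 1·row E = (1, −5, 7)   [check: −5·116 + 7·83 = 1]
  16 = 16·1 + 0   → remainder 0, stop. gcd = 1 (last nonzero row F).
The gcd is 1, so 83 is invertible mod 116. The last nonzero row gives −5·116 + 7·83 = 1, so t = 7. So 83^(−1) ≡ 7 (mod 116). Verify: 83 · 7 = 581 ≡ 1 (mod 116). ✓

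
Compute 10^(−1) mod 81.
10^(−1) ≡ 73 (mod 81)

Apply the extended Euclidean algorithm to (81, 10), tracking rows (r, s, t) with s·81 + t·10 = r. Each division r_prev = q·r_cur + r_new produces the new row as (previous row) − q·(current row):
  row A: (81, 1, 0)   [1·81 + 0·10 = 81]
  row B: (10, 0, 1)   [0·81 + 1·10 = 10]
  81 = 8·10 + 1   → row C = row A − 8·row B = (1, 1, −8)   [check: 1·81 − 8·10 = 1]
  10 = 10·1 + 0   → remainder 0, stop. gcd = 1 (last nonzero row C).
The gcd is 1, so 10 is invertible mod 81. The last nonzero row gives 1·81 − 8·10 = 1, so t = −8. So 10^(−1) ≡ −8 ≡ 73 (mod 81). Verify: 10 · 73 = 730 ≡ 1 (mod 81). ✓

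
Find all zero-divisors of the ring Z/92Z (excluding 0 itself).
nonzero zero-divisors of Z/92Z = {2, 4, 6, 8, 10, 12, 14, 16, 18, 20, 22, 23, 24, 26, 28, 30, 32, 34, 36, 38, 40, 42, 44, 46, 48, 50, 52, 54, 56, 58, 60, 62, 64, 66, 68, 69, 70, 72, 74, 76, 78, 80, 82, 84, 86, 88, 90}

An element a ∈ Z/92Z (with a ≠ 0) is a zero-divisor iff gcd(a, 92) > 1 (because a is a unit precisely when gcd(a, n) = 1, and in Z/nZ every nonzero, non-unit element is a zero-divisor). Scan a = 1, ..., 91 and keep those with gcd(a, 92) > 1:
  gcd(2, 92) = 2, gcd(4, 92) = 4, gcd(6, 92) = 2, gcd(8, 92) = 4, gcd(10, 92) = 2, gcd(12, 92) = 4, gcd(14, 92) = 2, gcd(16, 92) = 4, gcd(18, 92) = 2, gcd(20, 92) = 4, gcd(22, 92) = 2, gcd(23, 92) = 23, gcd(24, 92) = 4, gcd(26, 92) = 2, gcd(28, 92) = 4, gcd(30, 92) = 2, gcd(32, 92) = 4, gcd(34, 92) = 2, gcd(36, 92) = 4, gcd(38, 92) = 2, gcd(40, 92) = 4, gcd(42, 92) = 2, gcd(44, 92) = 4, gcd(46, 92) = 46, gcd(48, 92) = 4, gcd(50, 92) = 2, gcd(52, 92) = 4, gcd(54, 92) = 2, gcd(56, 92) = 4, gcd(58, 92) = 2, gcd(60, 92) = 4, gcd(62, 92) = 2, gcd(64, 92) = 4, gcd(66, 92) = 2, gcd(68, 92) = 4, gcd(69, 92) = 23, gcd(70, 92) = 2, gcd(72, 92) = 4, gcd(74, 92) = 2, gcd(76, 92) = 4, gcd(78, 92) = 2, gcd(80, 92) = 4, gcd(82, 92) = 2, gcd(84, 92) = 4, gcd(86, 92) = 2, gcd(88, 92) = 4, gcd(90, 92) = 2.
All other a ∈ {1, ..., 91} have gcd(a, 92) = 1 and are units. So the nonzero zero-divisors are exactly the 47 values of a appearing in this scan.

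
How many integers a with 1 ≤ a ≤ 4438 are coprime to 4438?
1896

The number of a ∈ {1, ..., 4438} with gcd(a, 4438) = 1 is by definition Euler's totient φ(4438). φ is multiplicative, with φ(p^e) = p^e − p^(e−1). Factorise 4438 = 2 · 7 · 317. Then
  φ(4438) = (2 − 1) · (7 − 1) · (317 − 1) = 1 · 6 · 316 = 1896.
So there are 1896 such integers.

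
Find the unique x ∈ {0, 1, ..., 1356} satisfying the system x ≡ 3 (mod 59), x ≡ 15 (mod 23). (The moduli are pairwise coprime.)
The moduli 59, 23 are pairwise coprime, so by the CRT there is a unique solution mod 59·23 = 1357.
Solve by successive substitution. Start with x ≡ 3 (mod 59).
  Combine with x ≡ 15 (mod 23): write x = 3 + 59·t and require 3 + 59·t ≡ 15 (mod 23), i.e. 59·t ≡ 15 − 3 ≡ 12 (mod 23). Since 59^(−1) ≡ 16 (mod 23) (59 ≡ 13 (mod 23)), t ≡ 16·12 ≡ 8 (mod 23). So x ≡ 3 + 59·8 = 475 (mod 1357).
Unique solution in [0, 1357): x = 475.

Final answer: x ≡ 475 (mod 1357); the representative in [0, 1357) is 475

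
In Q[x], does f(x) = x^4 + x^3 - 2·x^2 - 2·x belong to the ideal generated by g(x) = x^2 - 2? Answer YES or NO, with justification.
YES

In Q[x] the ideal (g) consists of all multiples of g, so f ∈ (g) iff g | f, i.e. iff the remainder of f on division by g is 0. Divide f by g (g is monic, so eliminate the leading term of the running remainder at each step):
  leading term x^4: subtract (x^2)·g(x) = x^4 - 2·x^2, leaving x^3 - 2·x
  leading term x^3: subtract (x)·g(x) = x^3 - 2·x, leaving 0
The remainder is 0, so f(x) = g(x) · h(x) with h(x) = x^2 + x. Hence g | f, i.e. f ∈ (g).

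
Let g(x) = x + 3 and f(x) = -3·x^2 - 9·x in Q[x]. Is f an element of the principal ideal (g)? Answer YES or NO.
In Q[x] the ideal (g) consists of all multiples of g, so f ∈ (g) iff g | f, i.e. iff the remainder of f on division by g is 0. Divide f by g (g is monic, so eliminate the leading term of the running remainder at each step):
  leading term -3·x^2: subtract (-3·x)·g(x) = -3·x^2 - 9·x, leaving 0
The remainder is 0, so f(x) = g(x) · h(x) with h(x) = -3·x. Hence g | f, i.e. f ∈ (g).

Final answer: YES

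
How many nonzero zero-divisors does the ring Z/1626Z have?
In Z/1626Z each nonzero element is either a unit (gcd with 1626 is 1) or a zero-divisor (gcd > 1). The number of units is φ(1626): factorise 1626 = 2 · 3 · 271, so φ(1626) = (2 − 1) · (3 − 1) · (271 − 1) = 1 · 2 · 270 = 540. The nonzero elements number 1626 − 1 = 1625. Hence the nonzero zero-divisors number 1625 − 540 = 1085.

Final answer: Z/1626Z has 1085 nonzero zero-divisors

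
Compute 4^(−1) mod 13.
4^(−1) ≡ 10 (mod 13)

Apply the extended Euclidean algorithm to (13, 4), tracking rows (r, s, t) with s·13 + t·4 = r. Each division r_prev = q·r_cur + r_new produces the new row as (previous row) − q·(current row):
  row A: (13, 1, 0)   [1·13 + 0·4 = 13]
  row B: (4, 0, 1)   [0·13 + 1·4 = 4]
  13 = 3·4 + 1   → row C = row A − 3·row B = (1, 1, −3)   [check: 1·13 − 3·4 = 1]
  4 = 4·1 + 0   → remainder 0, stop. gcd = 1 (last nonzero row C).
The gcd is 1, so 4 is invertible mod 13. The last nonzero row gives 1·13 − 3·4 = 1, so t = −3. So 4^(−1) ≡ −3 ≡ 10 (mod 13). Verify: 4 · 10 = 40 ≡ 1 (mod 13). ✓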